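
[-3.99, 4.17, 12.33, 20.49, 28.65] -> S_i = -3.99 + 8.16*i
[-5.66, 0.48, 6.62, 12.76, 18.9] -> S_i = -5.66 + 6.14*i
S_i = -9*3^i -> [-9, -27, -81, -243, -729]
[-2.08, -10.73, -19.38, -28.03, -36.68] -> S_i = -2.08 + -8.65*i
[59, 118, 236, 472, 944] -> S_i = 59*2^i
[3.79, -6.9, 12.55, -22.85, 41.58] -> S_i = 3.79*(-1.82)^i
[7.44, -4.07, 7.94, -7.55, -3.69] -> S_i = Random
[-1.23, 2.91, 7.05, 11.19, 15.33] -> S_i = -1.23 + 4.14*i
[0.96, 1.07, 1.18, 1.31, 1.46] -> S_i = 0.96*1.11^i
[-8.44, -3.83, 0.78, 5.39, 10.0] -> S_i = -8.44 + 4.61*i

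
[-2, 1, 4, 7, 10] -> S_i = -2 + 3*i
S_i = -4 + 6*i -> [-4, 2, 8, 14, 20]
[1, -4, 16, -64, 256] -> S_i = 1*-4^i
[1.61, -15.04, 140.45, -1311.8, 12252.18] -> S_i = 1.61*(-9.34)^i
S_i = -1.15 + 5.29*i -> [-1.15, 4.14, 9.43, 14.72, 20.01]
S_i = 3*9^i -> [3, 27, 243, 2187, 19683]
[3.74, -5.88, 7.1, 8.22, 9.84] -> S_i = Random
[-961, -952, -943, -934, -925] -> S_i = -961 + 9*i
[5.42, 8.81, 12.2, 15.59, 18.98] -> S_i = 5.42 + 3.39*i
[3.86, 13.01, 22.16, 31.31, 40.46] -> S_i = 3.86 + 9.15*i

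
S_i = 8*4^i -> [8, 32, 128, 512, 2048]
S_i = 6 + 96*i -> [6, 102, 198, 294, 390]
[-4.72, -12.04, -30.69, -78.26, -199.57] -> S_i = -4.72*2.55^i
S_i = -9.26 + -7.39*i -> [-9.26, -16.65, -24.04, -31.43, -38.82]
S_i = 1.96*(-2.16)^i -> [1.96, -4.23, 9.14, -19.75, 42.66]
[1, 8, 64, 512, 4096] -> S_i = 1*8^i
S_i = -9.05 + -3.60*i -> [-9.05, -12.65, -16.25, -19.85, -23.45]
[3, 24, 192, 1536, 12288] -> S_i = 3*8^i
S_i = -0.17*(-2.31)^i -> [-0.17, 0.39, -0.91, 2.1, -4.84]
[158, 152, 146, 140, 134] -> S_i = 158 + -6*i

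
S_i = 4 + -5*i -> [4, -1, -6, -11, -16]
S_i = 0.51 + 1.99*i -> [0.51, 2.5, 4.49, 6.48, 8.47]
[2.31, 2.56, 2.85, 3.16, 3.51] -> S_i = 2.31*1.11^i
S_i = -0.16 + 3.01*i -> [-0.16, 2.85, 5.86, 8.87, 11.88]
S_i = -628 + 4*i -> [-628, -624, -620, -616, -612]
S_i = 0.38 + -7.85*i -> [0.38, -7.47, -15.32, -23.17, -31.02]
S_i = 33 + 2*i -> [33, 35, 37, 39, 41]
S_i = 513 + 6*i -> [513, 519, 525, 531, 537]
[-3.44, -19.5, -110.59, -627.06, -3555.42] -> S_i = -3.44*5.67^i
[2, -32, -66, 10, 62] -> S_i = Random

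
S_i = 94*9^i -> [94, 846, 7614, 68526, 616734]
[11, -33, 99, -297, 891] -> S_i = 11*-3^i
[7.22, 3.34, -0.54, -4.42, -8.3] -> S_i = 7.22 + -3.88*i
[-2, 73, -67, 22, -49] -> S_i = Random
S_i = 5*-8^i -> [5, -40, 320, -2560, 20480]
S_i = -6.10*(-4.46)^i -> [-6.1, 27.21, -121.34, 541.17, -2413.62]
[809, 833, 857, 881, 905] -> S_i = 809 + 24*i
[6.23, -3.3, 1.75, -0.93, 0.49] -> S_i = 6.23*(-0.53)^i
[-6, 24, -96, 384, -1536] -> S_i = -6*-4^i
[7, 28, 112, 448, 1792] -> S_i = 7*4^i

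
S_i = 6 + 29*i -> [6, 35, 64, 93, 122]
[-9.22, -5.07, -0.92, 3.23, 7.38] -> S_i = -9.22 + 4.15*i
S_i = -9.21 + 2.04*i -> [-9.21, -7.17, -5.13, -3.09, -1.05]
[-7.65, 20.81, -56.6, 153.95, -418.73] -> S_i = -7.65*(-2.72)^i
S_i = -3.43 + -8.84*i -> [-3.43, -12.27, -21.11, -29.95, -38.79]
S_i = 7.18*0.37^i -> [7.18, 2.66, 0.98, 0.36, 0.13]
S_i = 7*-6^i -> [7, -42, 252, -1512, 9072]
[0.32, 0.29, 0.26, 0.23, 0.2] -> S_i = 0.32 + -0.03*i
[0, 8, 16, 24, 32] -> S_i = 0 + 8*i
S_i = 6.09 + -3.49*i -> [6.09, 2.6, -0.89, -4.38, -7.87]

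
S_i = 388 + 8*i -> [388, 396, 404, 412, 420]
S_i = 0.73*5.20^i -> [0.73, 3.8, 19.74, 102.64, 533.75]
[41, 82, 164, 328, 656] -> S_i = 41*2^i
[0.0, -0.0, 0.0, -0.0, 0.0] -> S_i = 0.00*(-0.25)^i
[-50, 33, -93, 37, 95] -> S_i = Random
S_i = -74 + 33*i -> [-74, -41, -8, 25, 58]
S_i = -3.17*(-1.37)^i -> [-3.17, 4.34, -5.95, 8.15, -11.17]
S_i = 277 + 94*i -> [277, 371, 465, 559, 653]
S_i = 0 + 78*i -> [0, 78, 156, 234, 312]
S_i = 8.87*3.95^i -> [8.87, 35.04, 138.39, 546.66, 2159.3]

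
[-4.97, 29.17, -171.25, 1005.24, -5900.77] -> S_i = -4.97*(-5.87)^i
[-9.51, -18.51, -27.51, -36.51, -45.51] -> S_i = -9.51 + -9.00*i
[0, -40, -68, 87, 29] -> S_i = Random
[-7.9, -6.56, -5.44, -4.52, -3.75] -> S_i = -7.90*0.83^i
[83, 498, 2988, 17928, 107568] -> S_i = 83*6^i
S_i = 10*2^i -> [10, 20, 40, 80, 160]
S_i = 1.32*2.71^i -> [1.32, 3.58, 9.69, 26.27, 71.2]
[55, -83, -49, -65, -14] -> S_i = Random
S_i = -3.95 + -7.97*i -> [-3.95, -11.92, -19.89, -27.86, -35.83]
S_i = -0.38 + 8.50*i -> [-0.38, 8.12, 16.62, 25.12, 33.62]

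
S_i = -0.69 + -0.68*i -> [-0.69, -1.37, -2.05, -2.73, -3.41]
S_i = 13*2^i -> [13, 26, 52, 104, 208]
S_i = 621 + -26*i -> [621, 595, 569, 543, 517]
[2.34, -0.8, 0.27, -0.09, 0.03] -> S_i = 2.34*(-0.34)^i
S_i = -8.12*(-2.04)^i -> [-8.12, 16.56, -33.79, 68.94, -140.63]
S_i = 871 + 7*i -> [871, 878, 885, 892, 899]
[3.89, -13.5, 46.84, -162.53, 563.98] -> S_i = 3.89*(-3.47)^i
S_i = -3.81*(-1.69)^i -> [-3.81, 6.44, -10.88, 18.39, -31.08]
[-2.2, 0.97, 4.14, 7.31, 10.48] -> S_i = -2.20 + 3.17*i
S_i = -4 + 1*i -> [-4, -3, -2, -1, 0]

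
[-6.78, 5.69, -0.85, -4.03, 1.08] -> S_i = Random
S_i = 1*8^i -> [1, 8, 64, 512, 4096]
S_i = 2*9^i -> [2, 18, 162, 1458, 13122]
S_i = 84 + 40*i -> [84, 124, 164, 204, 244]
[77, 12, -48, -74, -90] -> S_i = Random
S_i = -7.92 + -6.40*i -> [-7.92, -14.32, -20.72, -27.12, -33.52]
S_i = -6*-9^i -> [-6, 54, -486, 4374, -39366]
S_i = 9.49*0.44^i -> [9.49, 4.18, 1.84, 0.81, 0.36]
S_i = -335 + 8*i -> [-335, -327, -319, -311, -303]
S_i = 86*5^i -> [86, 430, 2150, 10750, 53750]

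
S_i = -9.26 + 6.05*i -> [-9.26, -3.21, 2.84, 8.89, 14.94]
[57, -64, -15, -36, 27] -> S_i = Random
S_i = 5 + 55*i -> [5, 60, 115, 170, 225]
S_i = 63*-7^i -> [63, -441, 3087, -21609, 151263]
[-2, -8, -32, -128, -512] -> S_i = -2*4^i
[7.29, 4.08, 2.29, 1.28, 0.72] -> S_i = 7.29*0.56^i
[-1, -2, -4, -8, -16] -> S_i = -1*2^i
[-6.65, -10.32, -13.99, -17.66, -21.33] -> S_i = -6.65 + -3.67*i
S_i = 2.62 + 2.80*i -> [2.62, 5.42, 8.22, 11.02, 13.82]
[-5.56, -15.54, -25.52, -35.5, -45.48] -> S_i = -5.56 + -9.98*i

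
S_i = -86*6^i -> [-86, -516, -3096, -18576, -111456]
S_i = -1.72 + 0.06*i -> [-1.72, -1.66, -1.6, -1.54, -1.48]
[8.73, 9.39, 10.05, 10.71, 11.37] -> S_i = 8.73 + 0.66*i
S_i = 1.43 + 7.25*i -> [1.43, 8.68, 15.93, 23.18, 30.43]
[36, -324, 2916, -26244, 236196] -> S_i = 36*-9^i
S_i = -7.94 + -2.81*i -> [-7.94, -10.75, -13.56, -16.37, -19.18]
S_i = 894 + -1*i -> [894, 893, 892, 891, 890]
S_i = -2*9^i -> [-2, -18, -162, -1458, -13122]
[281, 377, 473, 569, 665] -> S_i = 281 + 96*i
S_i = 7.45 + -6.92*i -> [7.45, 0.53, -6.39, -13.31, -20.23]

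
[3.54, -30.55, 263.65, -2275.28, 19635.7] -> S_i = 3.54*(-8.63)^i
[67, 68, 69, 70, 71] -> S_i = 67 + 1*i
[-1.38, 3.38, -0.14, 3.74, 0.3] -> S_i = Random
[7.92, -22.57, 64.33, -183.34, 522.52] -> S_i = 7.92*(-2.85)^i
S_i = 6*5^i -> [6, 30, 150, 750, 3750]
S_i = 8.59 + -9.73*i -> [8.59, -1.14, -10.87, -20.6, -30.33]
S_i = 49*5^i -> [49, 245, 1225, 6125, 30625]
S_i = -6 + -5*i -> [-6, -11, -16, -21, -26]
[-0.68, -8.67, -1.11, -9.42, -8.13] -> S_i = Random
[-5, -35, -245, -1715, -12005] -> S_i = -5*7^i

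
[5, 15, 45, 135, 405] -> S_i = 5*3^i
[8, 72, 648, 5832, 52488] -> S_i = 8*9^i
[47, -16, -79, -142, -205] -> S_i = 47 + -63*i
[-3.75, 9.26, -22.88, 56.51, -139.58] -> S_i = -3.75*(-2.47)^i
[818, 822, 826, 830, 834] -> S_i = 818 + 4*i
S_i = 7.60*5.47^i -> [7.6, 41.57, 227.4, 1243.87, 6803.98]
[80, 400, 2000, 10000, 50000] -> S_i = 80*5^i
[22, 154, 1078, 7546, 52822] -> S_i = 22*7^i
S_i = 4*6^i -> [4, 24, 144, 864, 5184]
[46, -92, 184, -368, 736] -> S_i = 46*-2^i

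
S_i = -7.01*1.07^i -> [-7.01, -7.5, -8.03, -8.59, -9.19]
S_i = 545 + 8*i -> [545, 553, 561, 569, 577]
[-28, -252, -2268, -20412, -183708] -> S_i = -28*9^i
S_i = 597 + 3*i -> [597, 600, 603, 606, 609]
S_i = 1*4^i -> [1, 4, 16, 64, 256]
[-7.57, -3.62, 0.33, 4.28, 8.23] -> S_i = -7.57 + 3.95*i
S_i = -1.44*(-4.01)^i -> [-1.44, 5.77, -23.16, 92.85, -372.34]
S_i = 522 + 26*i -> [522, 548, 574, 600, 626]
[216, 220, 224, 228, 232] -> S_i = 216 + 4*i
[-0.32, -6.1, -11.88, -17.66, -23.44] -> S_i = -0.32 + -5.78*i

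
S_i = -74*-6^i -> [-74, 444, -2664, 15984, -95904]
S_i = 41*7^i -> [41, 287, 2009, 14063, 98441]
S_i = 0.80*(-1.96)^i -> [0.8, -1.57, 3.07, -6.02, 11.81]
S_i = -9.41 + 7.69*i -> [-9.41, -1.72, 5.97, 13.66, 21.35]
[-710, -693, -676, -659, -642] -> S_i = -710 + 17*i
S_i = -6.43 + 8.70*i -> [-6.43, 2.27, 10.97, 19.67, 28.37]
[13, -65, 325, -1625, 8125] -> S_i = 13*-5^i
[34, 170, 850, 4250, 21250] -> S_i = 34*5^i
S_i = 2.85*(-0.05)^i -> [2.85, -0.14, 0.01, -0.0, 0.0]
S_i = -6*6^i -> [-6, -36, -216, -1296, -7776]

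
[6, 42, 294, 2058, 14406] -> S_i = 6*7^i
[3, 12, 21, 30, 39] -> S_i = 3 + 9*i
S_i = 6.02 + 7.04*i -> [6.02, 13.06, 20.1, 27.14, 34.18]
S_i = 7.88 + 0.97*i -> [7.88, 8.85, 9.82, 10.79, 11.76]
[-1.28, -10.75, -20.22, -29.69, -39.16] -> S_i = -1.28 + -9.47*i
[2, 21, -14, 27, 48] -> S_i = Random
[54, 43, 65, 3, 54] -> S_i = Random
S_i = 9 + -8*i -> [9, 1, -7, -15, -23]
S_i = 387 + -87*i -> [387, 300, 213, 126, 39]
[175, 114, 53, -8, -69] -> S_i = 175 + -61*i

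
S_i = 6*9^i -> [6, 54, 486, 4374, 39366]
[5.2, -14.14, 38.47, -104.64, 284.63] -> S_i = 5.20*(-2.72)^i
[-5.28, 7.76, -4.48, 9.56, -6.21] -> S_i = Random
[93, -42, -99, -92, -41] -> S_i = Random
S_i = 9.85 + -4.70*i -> [9.85, 5.15, 0.45, -4.25, -8.95]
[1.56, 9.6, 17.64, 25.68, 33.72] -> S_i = 1.56 + 8.04*i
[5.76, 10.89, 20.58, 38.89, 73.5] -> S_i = 5.76*1.89^i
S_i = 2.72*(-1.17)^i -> [2.72, -3.18, 3.72, -4.36, 5.1]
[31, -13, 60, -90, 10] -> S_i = Random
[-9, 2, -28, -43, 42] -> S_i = Random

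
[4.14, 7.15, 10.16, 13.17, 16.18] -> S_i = 4.14 + 3.01*i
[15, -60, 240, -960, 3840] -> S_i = 15*-4^i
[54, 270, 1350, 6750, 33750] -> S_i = 54*5^i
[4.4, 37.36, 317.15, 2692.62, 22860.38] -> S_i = 4.40*8.49^i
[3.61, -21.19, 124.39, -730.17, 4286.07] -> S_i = 3.61*(-5.87)^i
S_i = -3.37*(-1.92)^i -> [-3.37, 6.47, -12.42, 23.85, -45.8]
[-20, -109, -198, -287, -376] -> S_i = -20 + -89*i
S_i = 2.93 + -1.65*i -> [2.93, 1.28, -0.37, -2.02, -3.67]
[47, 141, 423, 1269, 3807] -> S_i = 47*3^i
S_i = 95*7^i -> [95, 665, 4655, 32585, 228095]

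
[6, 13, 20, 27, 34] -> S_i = 6 + 7*i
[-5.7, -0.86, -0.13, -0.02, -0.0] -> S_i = -5.70*0.15^i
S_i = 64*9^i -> [64, 576, 5184, 46656, 419904]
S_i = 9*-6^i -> [9, -54, 324, -1944, 11664]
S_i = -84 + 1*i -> [-84, -83, -82, -81, -80]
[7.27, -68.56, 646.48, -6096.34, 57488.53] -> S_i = 7.27*(-9.43)^i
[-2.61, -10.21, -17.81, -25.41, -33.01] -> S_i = -2.61 + -7.60*i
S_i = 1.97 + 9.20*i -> [1.97, 11.17, 20.37, 29.57, 38.77]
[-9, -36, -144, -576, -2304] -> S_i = -9*4^i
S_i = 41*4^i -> [41, 164, 656, 2624, 10496]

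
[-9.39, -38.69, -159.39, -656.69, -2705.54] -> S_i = -9.39*4.12^i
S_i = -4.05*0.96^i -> [-4.05, -3.89, -3.73, -3.58, -3.44]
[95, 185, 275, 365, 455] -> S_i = 95 + 90*i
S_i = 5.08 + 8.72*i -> [5.08, 13.8, 22.52, 31.24, 39.96]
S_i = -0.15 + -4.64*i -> [-0.15, -4.79, -9.43, -14.07, -18.71]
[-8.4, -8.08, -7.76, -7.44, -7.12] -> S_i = -8.40 + 0.32*i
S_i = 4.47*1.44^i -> [4.47, 6.44, 9.27, 13.35, 19.22]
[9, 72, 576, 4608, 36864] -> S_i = 9*8^i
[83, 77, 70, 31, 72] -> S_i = Random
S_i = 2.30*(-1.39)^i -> [2.3, -3.2, 4.44, -6.18, 8.59]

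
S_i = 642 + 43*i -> [642, 685, 728, 771, 814]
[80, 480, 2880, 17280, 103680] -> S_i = 80*6^i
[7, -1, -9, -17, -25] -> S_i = 7 + -8*i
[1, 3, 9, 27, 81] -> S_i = 1*3^i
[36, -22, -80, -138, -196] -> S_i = 36 + -58*i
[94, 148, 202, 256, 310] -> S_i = 94 + 54*i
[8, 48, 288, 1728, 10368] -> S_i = 8*6^i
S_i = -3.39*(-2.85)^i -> [-3.39, 9.66, -27.54, 78.48, -223.66]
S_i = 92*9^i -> [92, 828, 7452, 67068, 603612]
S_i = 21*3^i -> [21, 63, 189, 567, 1701]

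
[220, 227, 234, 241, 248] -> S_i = 220 + 7*i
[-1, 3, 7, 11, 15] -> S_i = -1 + 4*i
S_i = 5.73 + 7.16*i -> [5.73, 12.89, 20.05, 27.21, 34.37]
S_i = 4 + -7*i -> [4, -3, -10, -17, -24]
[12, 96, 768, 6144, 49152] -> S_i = 12*8^i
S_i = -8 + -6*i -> [-8, -14, -20, -26, -32]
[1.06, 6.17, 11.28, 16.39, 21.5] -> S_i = 1.06 + 5.11*i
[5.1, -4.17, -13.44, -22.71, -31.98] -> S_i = 5.10 + -9.27*i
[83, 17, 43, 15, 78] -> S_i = Random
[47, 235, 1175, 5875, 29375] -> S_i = 47*5^i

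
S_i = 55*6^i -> [55, 330, 1980, 11880, 71280]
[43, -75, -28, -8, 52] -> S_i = Random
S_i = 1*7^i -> [1, 7, 49, 343, 2401]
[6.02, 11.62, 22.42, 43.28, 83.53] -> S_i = 6.02*1.93^i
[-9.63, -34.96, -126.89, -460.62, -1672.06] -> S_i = -9.63*3.63^i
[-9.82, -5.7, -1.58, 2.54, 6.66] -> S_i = -9.82 + 4.12*i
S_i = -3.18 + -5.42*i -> [-3.18, -8.6, -14.02, -19.44, -24.86]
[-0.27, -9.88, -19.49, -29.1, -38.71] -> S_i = -0.27 + -9.61*i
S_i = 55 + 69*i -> [55, 124, 193, 262, 331]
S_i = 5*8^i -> [5, 40, 320, 2560, 20480]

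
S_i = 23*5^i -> [23, 115, 575, 2875, 14375]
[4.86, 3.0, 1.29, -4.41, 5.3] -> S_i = Random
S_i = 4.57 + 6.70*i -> [4.57, 11.27, 17.97, 24.67, 31.37]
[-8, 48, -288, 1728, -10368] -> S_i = -8*-6^i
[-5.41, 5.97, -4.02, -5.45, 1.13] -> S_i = Random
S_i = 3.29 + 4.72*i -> [3.29, 8.01, 12.73, 17.45, 22.17]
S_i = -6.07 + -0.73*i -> [-6.07, -6.8, -7.53, -8.26, -8.99]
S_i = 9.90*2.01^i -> [9.9, 19.9, 40.0, 80.39, 161.59]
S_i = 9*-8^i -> [9, -72, 576, -4608, 36864]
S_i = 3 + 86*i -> [3, 89, 175, 261, 347]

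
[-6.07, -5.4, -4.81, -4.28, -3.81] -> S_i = -6.07*0.89^i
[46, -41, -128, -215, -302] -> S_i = 46 + -87*i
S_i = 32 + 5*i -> [32, 37, 42, 47, 52]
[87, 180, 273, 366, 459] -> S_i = 87 + 93*i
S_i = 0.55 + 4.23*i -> [0.55, 4.78, 9.01, 13.24, 17.47]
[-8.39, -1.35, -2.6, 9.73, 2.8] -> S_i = Random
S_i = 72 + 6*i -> [72, 78, 84, 90, 96]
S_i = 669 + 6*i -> [669, 675, 681, 687, 693]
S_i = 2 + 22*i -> [2, 24, 46, 68, 90]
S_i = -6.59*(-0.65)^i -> [-6.59, 4.28, -2.78, 1.81, -1.18]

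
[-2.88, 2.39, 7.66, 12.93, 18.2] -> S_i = -2.88 + 5.27*i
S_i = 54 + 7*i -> [54, 61, 68, 75, 82]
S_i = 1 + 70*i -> [1, 71, 141, 211, 281]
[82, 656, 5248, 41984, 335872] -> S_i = 82*8^i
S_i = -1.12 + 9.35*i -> [-1.12, 8.23, 17.58, 26.93, 36.28]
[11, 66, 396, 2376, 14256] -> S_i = 11*6^i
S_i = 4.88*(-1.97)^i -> [4.88, -9.61, 18.94, -37.31, 73.5]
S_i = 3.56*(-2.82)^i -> [3.56, -10.04, 28.31, -79.84, 225.14]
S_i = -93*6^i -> [-93, -558, -3348, -20088, -120528]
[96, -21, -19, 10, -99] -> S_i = Random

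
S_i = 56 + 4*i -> [56, 60, 64, 68, 72]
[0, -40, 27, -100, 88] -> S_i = Random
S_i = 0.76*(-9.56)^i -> [0.76, -7.27, 69.46, -664.03, 6348.12]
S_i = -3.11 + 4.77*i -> [-3.11, 1.66, 6.43, 11.2, 15.97]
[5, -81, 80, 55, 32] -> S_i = Random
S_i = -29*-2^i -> [-29, 58, -116, 232, -464]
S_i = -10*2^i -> [-10, -20, -40, -80, -160]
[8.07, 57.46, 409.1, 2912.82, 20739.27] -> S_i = 8.07*7.12^i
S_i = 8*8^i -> [8, 64, 512, 4096, 32768]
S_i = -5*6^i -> [-5, -30, -180, -1080, -6480]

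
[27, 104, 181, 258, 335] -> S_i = 27 + 77*i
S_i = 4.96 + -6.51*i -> [4.96, -1.55, -8.06, -14.57, -21.08]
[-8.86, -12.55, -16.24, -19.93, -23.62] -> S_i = -8.86 + -3.69*i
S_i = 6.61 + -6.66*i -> [6.61, -0.05, -6.71, -13.37, -20.03]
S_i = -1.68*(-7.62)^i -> [-1.68, 12.8, -97.55, 743.32, -5664.08]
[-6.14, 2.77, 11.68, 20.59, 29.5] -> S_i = -6.14 + 8.91*i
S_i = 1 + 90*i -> [1, 91, 181, 271, 361]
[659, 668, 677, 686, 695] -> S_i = 659 + 9*i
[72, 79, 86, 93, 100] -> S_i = 72 + 7*i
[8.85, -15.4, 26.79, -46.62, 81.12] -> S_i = 8.85*(-1.74)^i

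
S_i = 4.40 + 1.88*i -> [4.4, 6.28, 8.16, 10.04, 11.92]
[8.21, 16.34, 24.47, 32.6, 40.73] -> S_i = 8.21 + 8.13*i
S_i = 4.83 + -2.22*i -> [4.83, 2.61, 0.39, -1.83, -4.05]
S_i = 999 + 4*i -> [999, 1003, 1007, 1011, 1015]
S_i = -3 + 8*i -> [-3, 5, 13, 21, 29]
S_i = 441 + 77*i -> [441, 518, 595, 672, 749]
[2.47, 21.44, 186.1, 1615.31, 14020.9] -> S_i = 2.47*8.68^i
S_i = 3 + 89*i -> [3, 92, 181, 270, 359]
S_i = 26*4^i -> [26, 104, 416, 1664, 6656]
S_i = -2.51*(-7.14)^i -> [-2.51, 17.92, -127.96, 913.63, -6523.29]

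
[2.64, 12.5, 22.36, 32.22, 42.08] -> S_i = 2.64 + 9.86*i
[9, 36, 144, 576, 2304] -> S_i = 9*4^i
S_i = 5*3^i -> [5, 15, 45, 135, 405]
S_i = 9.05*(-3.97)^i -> [9.05, -35.93, 142.64, -566.27, 2248.07]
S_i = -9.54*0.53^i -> [-9.54, -5.06, -2.68, -1.42, -0.75]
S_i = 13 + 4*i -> [13, 17, 21, 25, 29]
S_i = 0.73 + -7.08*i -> [0.73, -6.35, -13.43, -20.51, -27.59]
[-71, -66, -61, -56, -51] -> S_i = -71 + 5*i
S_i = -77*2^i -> [-77, -154, -308, -616, -1232]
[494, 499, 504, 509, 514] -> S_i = 494 + 5*i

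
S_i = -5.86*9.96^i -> [-5.86, -58.37, -581.32, -5789.96, -57668.01]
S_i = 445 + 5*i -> [445, 450, 455, 460, 465]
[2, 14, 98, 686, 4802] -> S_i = 2*7^i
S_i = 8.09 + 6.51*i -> [8.09, 14.6, 21.11, 27.62, 34.13]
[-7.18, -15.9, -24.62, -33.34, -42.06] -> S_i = -7.18 + -8.72*i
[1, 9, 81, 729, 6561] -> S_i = 1*9^i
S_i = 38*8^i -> [38, 304, 2432, 19456, 155648]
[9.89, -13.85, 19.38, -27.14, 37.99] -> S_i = 9.89*(-1.40)^i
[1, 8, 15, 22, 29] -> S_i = 1 + 7*i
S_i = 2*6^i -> [2, 12, 72, 432, 2592]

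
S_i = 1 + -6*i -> [1, -5, -11, -17, -23]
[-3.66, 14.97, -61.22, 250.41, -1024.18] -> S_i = -3.66*(-4.09)^i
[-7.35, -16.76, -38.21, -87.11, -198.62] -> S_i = -7.35*2.28^i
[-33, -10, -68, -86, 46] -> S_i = Random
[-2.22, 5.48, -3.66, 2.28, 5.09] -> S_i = Random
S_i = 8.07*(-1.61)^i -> [8.07, -12.99, 20.92, -33.68, 54.22]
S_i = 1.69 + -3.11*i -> [1.69, -1.42, -4.53, -7.64, -10.75]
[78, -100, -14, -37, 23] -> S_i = Random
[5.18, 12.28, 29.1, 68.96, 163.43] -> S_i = 5.18*2.37^i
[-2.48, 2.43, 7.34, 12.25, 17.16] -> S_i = -2.48 + 4.91*i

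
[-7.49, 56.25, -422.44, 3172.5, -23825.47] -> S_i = -7.49*(-7.51)^i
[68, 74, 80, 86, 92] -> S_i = 68 + 6*i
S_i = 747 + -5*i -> [747, 742, 737, 732, 727]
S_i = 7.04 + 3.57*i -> [7.04, 10.61, 14.18, 17.75, 21.32]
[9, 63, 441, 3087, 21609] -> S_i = 9*7^i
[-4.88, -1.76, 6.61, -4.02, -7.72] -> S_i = Random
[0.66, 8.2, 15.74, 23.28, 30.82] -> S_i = 0.66 + 7.54*i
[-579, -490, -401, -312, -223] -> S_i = -579 + 89*i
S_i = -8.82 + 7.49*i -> [-8.82, -1.33, 6.16, 13.65, 21.14]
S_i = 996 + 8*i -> [996, 1004, 1012, 1020, 1028]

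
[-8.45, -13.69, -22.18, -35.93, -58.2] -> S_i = -8.45*1.62^i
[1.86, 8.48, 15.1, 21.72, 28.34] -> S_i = 1.86 + 6.62*i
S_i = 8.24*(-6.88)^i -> [8.24, -56.69, 390.04, -2683.44, 18462.09]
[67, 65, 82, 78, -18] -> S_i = Random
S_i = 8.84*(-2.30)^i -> [8.84, -20.33, 46.76, -107.56, 247.38]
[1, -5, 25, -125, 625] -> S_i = 1*-5^i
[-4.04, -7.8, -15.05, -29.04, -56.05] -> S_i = -4.04*1.93^i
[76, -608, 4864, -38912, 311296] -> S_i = 76*-8^i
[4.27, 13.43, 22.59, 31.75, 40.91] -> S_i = 4.27 + 9.16*i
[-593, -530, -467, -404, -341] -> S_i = -593 + 63*i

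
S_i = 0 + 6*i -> [0, 6, 12, 18, 24]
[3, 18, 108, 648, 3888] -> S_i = 3*6^i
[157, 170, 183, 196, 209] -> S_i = 157 + 13*i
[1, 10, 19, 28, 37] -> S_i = 1 + 9*i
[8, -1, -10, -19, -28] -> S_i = 8 + -9*i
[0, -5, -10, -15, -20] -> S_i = 0 + -5*i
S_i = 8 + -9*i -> [8, -1, -10, -19, -28]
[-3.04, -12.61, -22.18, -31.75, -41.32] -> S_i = -3.04 + -9.57*i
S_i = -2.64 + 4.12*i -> [-2.64, 1.48, 5.6, 9.72, 13.84]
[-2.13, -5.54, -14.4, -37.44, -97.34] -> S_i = -2.13*2.60^i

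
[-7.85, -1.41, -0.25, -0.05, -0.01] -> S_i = -7.85*0.18^i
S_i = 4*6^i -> [4, 24, 144, 864, 5184]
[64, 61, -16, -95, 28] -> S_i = Random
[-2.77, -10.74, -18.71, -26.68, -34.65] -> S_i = -2.77 + -7.97*i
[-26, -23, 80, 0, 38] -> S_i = Random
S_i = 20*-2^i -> [20, -40, 80, -160, 320]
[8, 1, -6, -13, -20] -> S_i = 8 + -7*i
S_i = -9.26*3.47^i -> [-9.26, -32.13, -111.5, -386.9, -1342.55]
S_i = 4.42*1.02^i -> [4.42, 4.51, 4.6, 4.69, 4.78]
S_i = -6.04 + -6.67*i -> [-6.04, -12.71, -19.38, -26.05, -32.72]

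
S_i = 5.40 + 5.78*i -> [5.4, 11.18, 16.96, 22.74, 28.52]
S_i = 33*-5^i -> [33, -165, 825, -4125, 20625]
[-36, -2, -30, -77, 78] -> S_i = Random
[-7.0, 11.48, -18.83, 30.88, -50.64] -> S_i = -7.00*(-1.64)^i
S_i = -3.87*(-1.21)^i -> [-3.87, 4.68, -5.67, 6.86, -8.3]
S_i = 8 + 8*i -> [8, 16, 24, 32, 40]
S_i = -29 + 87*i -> [-29, 58, 145, 232, 319]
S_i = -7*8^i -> [-7, -56, -448, -3584, -28672]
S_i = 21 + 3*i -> [21, 24, 27, 30, 33]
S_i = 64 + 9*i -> [64, 73, 82, 91, 100]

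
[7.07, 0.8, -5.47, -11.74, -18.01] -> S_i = 7.07 + -6.27*i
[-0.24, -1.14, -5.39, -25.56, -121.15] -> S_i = -0.24*4.74^i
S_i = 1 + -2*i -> [1, -1, -3, -5, -7]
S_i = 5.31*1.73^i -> [5.31, 9.19, 15.89, 27.49, 47.56]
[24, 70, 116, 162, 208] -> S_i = 24 + 46*i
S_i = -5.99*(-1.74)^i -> [-5.99, 10.42, -18.14, 31.56, -54.91]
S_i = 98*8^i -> [98, 784, 6272, 50176, 401408]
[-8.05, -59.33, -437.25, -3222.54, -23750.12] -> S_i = -8.05*7.37^i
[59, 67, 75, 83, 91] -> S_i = 59 + 8*i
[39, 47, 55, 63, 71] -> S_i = 39 + 8*i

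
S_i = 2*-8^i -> [2, -16, 128, -1024, 8192]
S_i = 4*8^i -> [4, 32, 256, 2048, 16384]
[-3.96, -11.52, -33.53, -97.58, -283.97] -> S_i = -3.96*2.91^i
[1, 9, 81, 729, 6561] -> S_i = 1*9^i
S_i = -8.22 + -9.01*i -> [-8.22, -17.23, -26.24, -35.25, -44.26]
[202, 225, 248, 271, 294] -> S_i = 202 + 23*i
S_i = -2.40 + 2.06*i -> [-2.4, -0.34, 1.72, 3.78, 5.84]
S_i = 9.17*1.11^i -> [9.17, 10.18, 11.3, 12.54, 13.92]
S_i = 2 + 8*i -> [2, 10, 18, 26, 34]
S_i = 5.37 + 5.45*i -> [5.37, 10.82, 16.27, 21.72, 27.17]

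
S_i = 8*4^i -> [8, 32, 128, 512, 2048]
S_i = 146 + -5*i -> [146, 141, 136, 131, 126]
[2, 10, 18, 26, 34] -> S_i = 2 + 8*i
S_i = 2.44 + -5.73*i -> [2.44, -3.29, -9.02, -14.75, -20.48]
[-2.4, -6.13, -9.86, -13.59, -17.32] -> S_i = -2.40 + -3.73*i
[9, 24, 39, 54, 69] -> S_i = 9 + 15*i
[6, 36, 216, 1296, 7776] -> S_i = 6*6^i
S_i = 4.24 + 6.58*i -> [4.24, 10.82, 17.4, 23.98, 30.56]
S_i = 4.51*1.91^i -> [4.51, 8.61, 16.45, 31.43, 60.02]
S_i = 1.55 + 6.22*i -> [1.55, 7.77, 13.99, 20.21, 26.43]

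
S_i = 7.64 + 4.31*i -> [7.64, 11.95, 16.26, 20.57, 24.88]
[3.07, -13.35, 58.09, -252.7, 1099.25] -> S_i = 3.07*(-4.35)^i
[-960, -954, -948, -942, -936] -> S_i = -960 + 6*i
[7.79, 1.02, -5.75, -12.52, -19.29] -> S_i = 7.79 + -6.77*i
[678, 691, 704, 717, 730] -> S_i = 678 + 13*i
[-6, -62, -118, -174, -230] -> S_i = -6 + -56*i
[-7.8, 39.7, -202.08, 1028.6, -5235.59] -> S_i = -7.80*(-5.09)^i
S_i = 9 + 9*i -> [9, 18, 27, 36, 45]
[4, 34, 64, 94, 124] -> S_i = 4 + 30*i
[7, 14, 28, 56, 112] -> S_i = 7*2^i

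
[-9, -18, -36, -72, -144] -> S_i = -9*2^i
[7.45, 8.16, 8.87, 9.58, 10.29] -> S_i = 7.45 + 0.71*i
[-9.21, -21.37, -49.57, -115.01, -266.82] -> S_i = -9.21*2.32^i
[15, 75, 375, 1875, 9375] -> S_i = 15*5^i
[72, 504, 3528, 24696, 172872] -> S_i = 72*7^i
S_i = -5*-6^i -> [-5, 30, -180, 1080, -6480]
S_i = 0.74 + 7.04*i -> [0.74, 7.78, 14.82, 21.86, 28.9]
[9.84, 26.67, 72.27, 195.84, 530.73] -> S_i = 9.84*2.71^i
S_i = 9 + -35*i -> [9, -26, -61, -96, -131]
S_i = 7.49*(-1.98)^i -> [7.49, -14.83, 29.36, -58.14, 115.12]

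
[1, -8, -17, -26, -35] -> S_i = 1 + -9*i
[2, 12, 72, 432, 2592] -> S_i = 2*6^i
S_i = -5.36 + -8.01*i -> [-5.36, -13.37, -21.38, -29.39, -37.4]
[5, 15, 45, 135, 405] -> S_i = 5*3^i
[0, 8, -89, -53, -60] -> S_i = Random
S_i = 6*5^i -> [6, 30, 150, 750, 3750]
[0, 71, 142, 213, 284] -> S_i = 0 + 71*i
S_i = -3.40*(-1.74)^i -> [-3.4, 5.92, -10.29, 17.91, -31.17]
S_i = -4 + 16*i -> [-4, 12, 28, 44, 60]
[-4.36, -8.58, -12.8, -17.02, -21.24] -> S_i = -4.36 + -4.22*i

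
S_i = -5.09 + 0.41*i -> [-5.09, -4.68, -4.27, -3.86, -3.45]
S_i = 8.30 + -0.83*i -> [8.3, 7.47, 6.64, 5.81, 4.98]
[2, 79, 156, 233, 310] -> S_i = 2 + 77*i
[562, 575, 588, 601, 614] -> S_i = 562 + 13*i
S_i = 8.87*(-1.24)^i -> [8.87, -11.0, 13.64, -16.91, 20.97]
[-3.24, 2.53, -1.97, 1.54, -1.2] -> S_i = -3.24*(-0.78)^i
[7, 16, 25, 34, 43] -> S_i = 7 + 9*i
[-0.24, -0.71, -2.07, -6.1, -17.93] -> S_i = -0.24*2.94^i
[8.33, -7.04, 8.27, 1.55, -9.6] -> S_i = Random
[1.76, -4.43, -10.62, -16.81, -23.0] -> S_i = 1.76 + -6.19*i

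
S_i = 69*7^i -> [69, 483, 3381, 23667, 165669]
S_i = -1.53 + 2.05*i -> [-1.53, 0.52, 2.57, 4.62, 6.67]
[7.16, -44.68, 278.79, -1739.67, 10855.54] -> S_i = 7.16*(-6.24)^i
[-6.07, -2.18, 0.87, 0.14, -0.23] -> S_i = Random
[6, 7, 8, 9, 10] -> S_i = 6 + 1*i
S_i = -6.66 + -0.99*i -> [-6.66, -7.65, -8.64, -9.63, -10.62]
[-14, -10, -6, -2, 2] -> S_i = -14 + 4*i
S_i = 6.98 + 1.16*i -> [6.98, 8.14, 9.3, 10.46, 11.62]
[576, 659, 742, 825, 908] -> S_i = 576 + 83*i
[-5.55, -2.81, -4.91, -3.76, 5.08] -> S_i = Random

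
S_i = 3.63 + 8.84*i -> [3.63, 12.47, 21.31, 30.15, 38.99]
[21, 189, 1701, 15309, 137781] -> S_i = 21*9^i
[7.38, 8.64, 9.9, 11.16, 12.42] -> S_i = 7.38 + 1.26*i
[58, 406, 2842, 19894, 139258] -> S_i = 58*7^i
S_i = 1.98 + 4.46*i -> [1.98, 6.44, 10.9, 15.36, 19.82]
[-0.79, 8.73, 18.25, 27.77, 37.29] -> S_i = -0.79 + 9.52*i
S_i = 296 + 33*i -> [296, 329, 362, 395, 428]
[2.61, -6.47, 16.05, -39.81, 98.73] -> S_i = 2.61*(-2.48)^i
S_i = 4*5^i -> [4, 20, 100, 500, 2500]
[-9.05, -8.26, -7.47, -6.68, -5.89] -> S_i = -9.05 + 0.79*i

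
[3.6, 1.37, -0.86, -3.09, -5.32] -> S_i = 3.60 + -2.23*i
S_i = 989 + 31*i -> [989, 1020, 1051, 1082, 1113]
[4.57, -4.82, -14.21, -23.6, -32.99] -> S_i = 4.57 + -9.39*i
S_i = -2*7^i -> [-2, -14, -98, -686, -4802]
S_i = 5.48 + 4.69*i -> [5.48, 10.17, 14.86, 19.55, 24.24]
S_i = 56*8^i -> [56, 448, 3584, 28672, 229376]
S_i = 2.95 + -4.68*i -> [2.95, -1.73, -6.41, -11.09, -15.77]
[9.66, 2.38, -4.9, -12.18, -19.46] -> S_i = 9.66 + -7.28*i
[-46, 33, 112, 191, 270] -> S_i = -46 + 79*i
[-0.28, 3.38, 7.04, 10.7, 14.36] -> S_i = -0.28 + 3.66*i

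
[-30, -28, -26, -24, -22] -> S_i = -30 + 2*i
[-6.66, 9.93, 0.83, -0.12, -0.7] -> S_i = Random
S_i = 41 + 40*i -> [41, 81, 121, 161, 201]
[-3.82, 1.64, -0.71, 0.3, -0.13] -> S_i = -3.82*(-0.43)^i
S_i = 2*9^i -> [2, 18, 162, 1458, 13122]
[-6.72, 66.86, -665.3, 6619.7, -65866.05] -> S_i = -6.72*(-9.95)^i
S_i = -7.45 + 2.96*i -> [-7.45, -4.49, -1.53, 1.43, 4.39]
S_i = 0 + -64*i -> [0, -64, -128, -192, -256]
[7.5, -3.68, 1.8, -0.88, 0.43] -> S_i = 7.50*(-0.49)^i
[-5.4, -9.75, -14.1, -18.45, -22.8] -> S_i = -5.40 + -4.35*i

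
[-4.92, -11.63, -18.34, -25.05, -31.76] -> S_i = -4.92 + -6.71*i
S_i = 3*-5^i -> [3, -15, 75, -375, 1875]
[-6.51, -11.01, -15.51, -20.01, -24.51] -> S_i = -6.51 + -4.50*i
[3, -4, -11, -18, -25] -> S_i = 3 + -7*i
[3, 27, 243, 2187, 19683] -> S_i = 3*9^i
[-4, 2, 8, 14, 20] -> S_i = -4 + 6*i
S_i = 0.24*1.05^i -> [0.24, 0.25, 0.26, 0.28, 0.29]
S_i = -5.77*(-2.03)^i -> [-5.77, 11.71, -23.78, 48.27, -97.99]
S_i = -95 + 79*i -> [-95, -16, 63, 142, 221]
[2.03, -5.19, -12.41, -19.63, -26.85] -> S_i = 2.03 + -7.22*i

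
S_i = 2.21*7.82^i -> [2.21, 17.28, 135.15, 1056.85, 8264.55]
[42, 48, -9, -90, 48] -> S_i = Random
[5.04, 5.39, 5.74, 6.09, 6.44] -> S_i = 5.04 + 0.35*i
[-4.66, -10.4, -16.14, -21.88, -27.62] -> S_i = -4.66 + -5.74*i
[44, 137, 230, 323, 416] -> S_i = 44 + 93*i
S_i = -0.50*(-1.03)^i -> [-0.5, 0.52, -0.53, 0.55, -0.56]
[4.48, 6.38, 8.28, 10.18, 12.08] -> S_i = 4.48 + 1.90*i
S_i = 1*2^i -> [1, 2, 4, 8, 16]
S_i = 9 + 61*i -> [9, 70, 131, 192, 253]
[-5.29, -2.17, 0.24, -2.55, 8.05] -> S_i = Random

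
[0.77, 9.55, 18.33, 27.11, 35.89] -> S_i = 0.77 + 8.78*i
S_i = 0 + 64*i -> [0, 64, 128, 192, 256]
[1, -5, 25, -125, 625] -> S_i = 1*-5^i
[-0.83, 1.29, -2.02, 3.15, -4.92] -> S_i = -0.83*(-1.56)^i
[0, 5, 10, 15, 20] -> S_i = 0 + 5*i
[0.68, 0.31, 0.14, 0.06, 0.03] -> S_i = 0.68*0.45^i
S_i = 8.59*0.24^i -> [8.59, 2.06, 0.49, 0.12, 0.03]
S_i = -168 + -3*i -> [-168, -171, -174, -177, -180]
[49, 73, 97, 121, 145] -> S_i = 49 + 24*i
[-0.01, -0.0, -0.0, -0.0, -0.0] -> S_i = -0.01*0.44^i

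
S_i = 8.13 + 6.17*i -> [8.13, 14.3, 20.47, 26.64, 32.81]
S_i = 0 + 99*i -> [0, 99, 198, 297, 396]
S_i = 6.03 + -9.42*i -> [6.03, -3.39, -12.81, -22.23, -31.65]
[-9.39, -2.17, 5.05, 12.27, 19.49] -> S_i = -9.39 + 7.22*i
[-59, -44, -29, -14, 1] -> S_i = -59 + 15*i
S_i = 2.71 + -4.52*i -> [2.71, -1.81, -6.33, -10.85, -15.37]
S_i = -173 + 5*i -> [-173, -168, -163, -158, -153]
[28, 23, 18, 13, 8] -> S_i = 28 + -5*i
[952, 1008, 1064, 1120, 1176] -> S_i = 952 + 56*i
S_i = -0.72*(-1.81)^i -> [-0.72, 1.3, -2.36, 4.27, -7.73]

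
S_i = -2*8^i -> [-2, -16, -128, -1024, -8192]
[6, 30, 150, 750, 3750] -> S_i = 6*5^i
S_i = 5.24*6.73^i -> [5.24, 35.27, 237.33, 1597.26, 10749.58]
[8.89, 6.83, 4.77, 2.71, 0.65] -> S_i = 8.89 + -2.06*i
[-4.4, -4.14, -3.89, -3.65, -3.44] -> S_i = -4.40*0.94^i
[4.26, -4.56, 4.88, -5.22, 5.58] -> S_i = 4.26*(-1.07)^i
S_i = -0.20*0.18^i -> [-0.2, -0.04, -0.01, -0.0, -0.0]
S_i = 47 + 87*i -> [47, 134, 221, 308, 395]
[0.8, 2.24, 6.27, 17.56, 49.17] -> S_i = 0.80*2.80^i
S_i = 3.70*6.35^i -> [3.7, 23.5, 149.19, 947.38, 6015.84]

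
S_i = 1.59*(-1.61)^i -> [1.59, -2.56, 4.12, -6.64, 10.68]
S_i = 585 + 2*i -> [585, 587, 589, 591, 593]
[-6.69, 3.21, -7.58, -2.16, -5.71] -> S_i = Random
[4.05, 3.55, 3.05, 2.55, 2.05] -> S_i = 4.05 + -0.50*i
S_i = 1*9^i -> [1, 9, 81, 729, 6561]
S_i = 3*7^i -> [3, 21, 147, 1029, 7203]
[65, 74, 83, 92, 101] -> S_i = 65 + 9*i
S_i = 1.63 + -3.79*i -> [1.63, -2.16, -5.95, -9.74, -13.53]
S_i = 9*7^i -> [9, 63, 441, 3087, 21609]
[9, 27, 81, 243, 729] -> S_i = 9*3^i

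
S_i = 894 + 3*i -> [894, 897, 900, 903, 906]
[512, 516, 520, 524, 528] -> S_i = 512 + 4*i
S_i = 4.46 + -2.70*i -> [4.46, 1.76, -0.94, -3.64, -6.34]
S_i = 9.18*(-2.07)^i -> [9.18, -19.0, 39.34, -81.42, 168.55]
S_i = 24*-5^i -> [24, -120, 600, -3000, 15000]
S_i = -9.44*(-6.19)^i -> [-9.44, 58.43, -361.7, 2238.95, -13859.09]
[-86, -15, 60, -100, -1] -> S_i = Random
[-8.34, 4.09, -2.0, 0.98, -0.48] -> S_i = -8.34*(-0.49)^i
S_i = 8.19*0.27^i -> [8.19, 2.21, 0.6, 0.16, 0.04]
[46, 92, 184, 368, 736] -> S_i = 46*2^i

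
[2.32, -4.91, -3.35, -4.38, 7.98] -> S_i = Random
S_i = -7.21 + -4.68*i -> [-7.21, -11.89, -16.57, -21.25, -25.93]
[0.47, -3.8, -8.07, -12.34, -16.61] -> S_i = 0.47 + -4.27*i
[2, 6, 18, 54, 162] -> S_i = 2*3^i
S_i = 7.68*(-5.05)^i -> [7.68, -38.78, 195.86, -989.09, 4994.9]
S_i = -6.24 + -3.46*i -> [-6.24, -9.7, -13.16, -16.62, -20.08]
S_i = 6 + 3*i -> [6, 9, 12, 15, 18]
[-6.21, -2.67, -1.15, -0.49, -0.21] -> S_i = -6.21*0.43^i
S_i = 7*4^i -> [7, 28, 112, 448, 1792]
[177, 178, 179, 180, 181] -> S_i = 177 + 1*i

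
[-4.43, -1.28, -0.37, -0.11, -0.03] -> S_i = -4.43*0.29^i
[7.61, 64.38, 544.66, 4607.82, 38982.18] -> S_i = 7.61*8.46^i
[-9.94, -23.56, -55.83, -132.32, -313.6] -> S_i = -9.94*2.37^i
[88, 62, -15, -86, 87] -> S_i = Random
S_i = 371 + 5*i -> [371, 376, 381, 386, 391]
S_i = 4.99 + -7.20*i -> [4.99, -2.21, -9.41, -16.61, -23.81]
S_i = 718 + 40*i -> [718, 758, 798, 838, 878]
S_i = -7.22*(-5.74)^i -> [-7.22, 41.44, -237.88, 1365.44, -7837.63]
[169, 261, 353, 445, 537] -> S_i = 169 + 92*i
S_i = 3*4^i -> [3, 12, 48, 192, 768]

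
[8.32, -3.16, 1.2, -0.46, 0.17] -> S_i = 8.32*(-0.38)^i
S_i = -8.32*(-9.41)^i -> [-8.32, 78.29, -736.72, 6932.54, -65235.17]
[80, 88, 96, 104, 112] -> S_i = 80 + 8*i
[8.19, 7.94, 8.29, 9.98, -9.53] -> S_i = Random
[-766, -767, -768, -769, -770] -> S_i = -766 + -1*i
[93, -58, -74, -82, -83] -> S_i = Random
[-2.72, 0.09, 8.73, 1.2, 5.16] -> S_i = Random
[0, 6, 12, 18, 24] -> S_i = 0 + 6*i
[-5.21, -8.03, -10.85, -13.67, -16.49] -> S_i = -5.21 + -2.82*i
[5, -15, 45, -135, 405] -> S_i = 5*-3^i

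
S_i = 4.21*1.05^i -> [4.21, 4.42, 4.64, 4.87, 5.12]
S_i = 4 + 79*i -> [4, 83, 162, 241, 320]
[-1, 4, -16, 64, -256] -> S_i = -1*-4^i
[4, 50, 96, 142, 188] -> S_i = 4 + 46*i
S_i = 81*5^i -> [81, 405, 2025, 10125, 50625]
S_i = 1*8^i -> [1, 8, 64, 512, 4096]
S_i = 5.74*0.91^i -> [5.74, 5.22, 4.75, 4.33, 3.94]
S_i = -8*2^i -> [-8, -16, -32, -64, -128]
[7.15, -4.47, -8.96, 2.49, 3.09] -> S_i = Random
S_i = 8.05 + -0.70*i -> [8.05, 7.35, 6.65, 5.95, 5.25]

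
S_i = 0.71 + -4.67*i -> [0.71, -3.96, -8.63, -13.3, -17.97]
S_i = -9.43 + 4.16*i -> [-9.43, -5.27, -1.11, 3.05, 7.21]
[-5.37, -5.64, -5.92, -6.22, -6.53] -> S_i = -5.37*1.05^i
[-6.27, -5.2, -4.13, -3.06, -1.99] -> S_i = -6.27 + 1.07*i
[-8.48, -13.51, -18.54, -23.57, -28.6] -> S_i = -8.48 + -5.03*i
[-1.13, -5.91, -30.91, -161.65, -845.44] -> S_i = -1.13*5.23^i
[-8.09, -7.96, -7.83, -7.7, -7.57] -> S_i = -8.09 + 0.13*i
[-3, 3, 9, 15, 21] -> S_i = -3 + 6*i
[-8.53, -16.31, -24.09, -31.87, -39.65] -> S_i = -8.53 + -7.78*i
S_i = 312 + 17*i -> [312, 329, 346, 363, 380]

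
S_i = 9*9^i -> [9, 81, 729, 6561, 59049]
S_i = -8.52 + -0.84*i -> [-8.52, -9.36, -10.2, -11.04, -11.88]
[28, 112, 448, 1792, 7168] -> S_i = 28*4^i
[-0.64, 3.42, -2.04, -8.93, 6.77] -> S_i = Random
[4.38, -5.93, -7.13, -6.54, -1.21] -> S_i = Random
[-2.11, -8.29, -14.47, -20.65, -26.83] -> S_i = -2.11 + -6.18*i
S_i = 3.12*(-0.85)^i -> [3.12, -2.65, 2.25, -1.92, 1.63]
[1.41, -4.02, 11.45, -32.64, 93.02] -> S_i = 1.41*(-2.85)^i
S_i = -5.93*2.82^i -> [-5.93, -16.72, -47.16, -132.98, -375.02]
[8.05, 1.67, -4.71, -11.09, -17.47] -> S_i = 8.05 + -6.38*i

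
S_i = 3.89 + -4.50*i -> [3.89, -0.61, -5.11, -9.61, -14.11]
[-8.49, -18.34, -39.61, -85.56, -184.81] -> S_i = -8.49*2.16^i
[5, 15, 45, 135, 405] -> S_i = 5*3^i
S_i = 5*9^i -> [5, 45, 405, 3645, 32805]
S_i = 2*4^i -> [2, 8, 32, 128, 512]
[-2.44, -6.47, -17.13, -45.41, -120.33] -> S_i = -2.44*2.65^i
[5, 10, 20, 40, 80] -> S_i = 5*2^i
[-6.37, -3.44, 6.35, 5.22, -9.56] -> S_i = Random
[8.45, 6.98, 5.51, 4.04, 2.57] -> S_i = 8.45 + -1.47*i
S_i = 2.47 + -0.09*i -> [2.47, 2.38, 2.29, 2.2, 2.11]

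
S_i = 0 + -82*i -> [0, -82, -164, -246, -328]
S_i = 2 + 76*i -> [2, 78, 154, 230, 306]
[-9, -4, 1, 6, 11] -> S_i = -9 + 5*i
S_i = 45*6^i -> [45, 270, 1620, 9720, 58320]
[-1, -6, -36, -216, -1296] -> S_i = -1*6^i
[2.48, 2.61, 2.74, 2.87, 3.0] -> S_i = 2.48 + 0.13*i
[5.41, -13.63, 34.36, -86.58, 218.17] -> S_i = 5.41*(-2.52)^i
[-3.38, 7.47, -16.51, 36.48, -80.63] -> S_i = -3.38*(-2.21)^i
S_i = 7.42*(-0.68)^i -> [7.42, -5.05, 3.43, -2.33, 1.59]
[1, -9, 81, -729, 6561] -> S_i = 1*-9^i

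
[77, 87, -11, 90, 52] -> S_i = Random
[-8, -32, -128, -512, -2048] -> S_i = -8*4^i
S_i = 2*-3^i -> [2, -6, 18, -54, 162]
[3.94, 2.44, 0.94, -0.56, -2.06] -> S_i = 3.94 + -1.50*i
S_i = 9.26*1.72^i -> [9.26, 15.93, 27.39, 47.12, 81.04]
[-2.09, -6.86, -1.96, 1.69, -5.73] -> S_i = Random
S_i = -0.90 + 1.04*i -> [-0.9, 0.14, 1.18, 2.22, 3.26]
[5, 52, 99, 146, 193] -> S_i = 5 + 47*i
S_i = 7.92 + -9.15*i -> [7.92, -1.23, -10.38, -19.53, -28.68]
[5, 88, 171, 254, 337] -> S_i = 5 + 83*i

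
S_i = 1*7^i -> [1, 7, 49, 343, 2401]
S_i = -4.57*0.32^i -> [-4.57, -1.46, -0.47, -0.15, -0.05]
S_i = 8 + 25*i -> [8, 33, 58, 83, 108]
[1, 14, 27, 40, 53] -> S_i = 1 + 13*i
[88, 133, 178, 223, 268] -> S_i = 88 + 45*i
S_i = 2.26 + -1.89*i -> [2.26, 0.37, -1.52, -3.41, -5.3]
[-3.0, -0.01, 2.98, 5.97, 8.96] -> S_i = -3.00 + 2.99*i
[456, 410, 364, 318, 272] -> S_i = 456 + -46*i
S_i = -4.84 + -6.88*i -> [-4.84, -11.72, -18.6, -25.48, -32.36]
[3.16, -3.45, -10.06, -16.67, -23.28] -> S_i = 3.16 + -6.61*i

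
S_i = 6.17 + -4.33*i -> [6.17, 1.84, -2.49, -6.82, -11.15]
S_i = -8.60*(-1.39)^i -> [-8.6, 11.95, -16.62, 23.1, -32.1]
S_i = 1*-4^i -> [1, -4, 16, -64, 256]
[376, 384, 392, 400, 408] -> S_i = 376 + 8*i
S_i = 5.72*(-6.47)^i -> [5.72, -37.01, 239.44, -1549.2, 10023.36]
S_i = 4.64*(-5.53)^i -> [4.64, -25.66, 141.9, -784.68, 4339.29]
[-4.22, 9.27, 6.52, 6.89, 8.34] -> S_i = Random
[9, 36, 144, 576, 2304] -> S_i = 9*4^i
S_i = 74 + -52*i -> [74, 22, -30, -82, -134]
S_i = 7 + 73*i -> [7, 80, 153, 226, 299]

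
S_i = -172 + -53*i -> [-172, -225, -278, -331, -384]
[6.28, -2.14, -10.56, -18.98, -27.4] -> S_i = 6.28 + -8.42*i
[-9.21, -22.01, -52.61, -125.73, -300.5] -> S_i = -9.21*2.39^i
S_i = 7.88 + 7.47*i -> [7.88, 15.35, 22.82, 30.29, 37.76]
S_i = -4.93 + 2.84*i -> [-4.93, -2.09, 0.75, 3.59, 6.43]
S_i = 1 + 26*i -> [1, 27, 53, 79, 105]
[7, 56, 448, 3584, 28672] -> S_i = 7*8^i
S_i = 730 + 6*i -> [730, 736, 742, 748, 754]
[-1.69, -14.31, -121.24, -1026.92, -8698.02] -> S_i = -1.69*8.47^i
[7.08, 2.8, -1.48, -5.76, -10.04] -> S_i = 7.08 + -4.28*i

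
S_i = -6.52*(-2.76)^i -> [-6.52, 18.0, -49.67, 137.08, -378.34]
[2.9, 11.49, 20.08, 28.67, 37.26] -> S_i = 2.90 + 8.59*i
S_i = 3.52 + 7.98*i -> [3.52, 11.5, 19.48, 27.46, 35.44]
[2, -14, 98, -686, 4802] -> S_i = 2*-7^i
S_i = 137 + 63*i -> [137, 200, 263, 326, 389]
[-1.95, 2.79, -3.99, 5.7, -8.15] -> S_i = -1.95*(-1.43)^i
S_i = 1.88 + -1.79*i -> [1.88, 0.09, -1.7, -3.49, -5.28]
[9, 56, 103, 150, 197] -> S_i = 9 + 47*i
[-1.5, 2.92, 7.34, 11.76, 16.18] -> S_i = -1.50 + 4.42*i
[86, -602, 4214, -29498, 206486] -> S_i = 86*-7^i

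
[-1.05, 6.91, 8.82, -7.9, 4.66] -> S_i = Random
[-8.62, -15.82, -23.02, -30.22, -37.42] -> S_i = -8.62 + -7.20*i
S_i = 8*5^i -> [8, 40, 200, 1000, 5000]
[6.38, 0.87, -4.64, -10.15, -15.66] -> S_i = 6.38 + -5.51*i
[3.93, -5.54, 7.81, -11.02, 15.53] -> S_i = 3.93*(-1.41)^i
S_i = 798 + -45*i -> [798, 753, 708, 663, 618]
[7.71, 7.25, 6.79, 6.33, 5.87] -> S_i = 7.71 + -0.46*i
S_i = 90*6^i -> [90, 540, 3240, 19440, 116640]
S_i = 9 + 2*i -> [9, 11, 13, 15, 17]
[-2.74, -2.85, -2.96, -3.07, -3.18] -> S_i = -2.74 + -0.11*i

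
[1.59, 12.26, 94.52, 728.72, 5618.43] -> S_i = 1.59*7.71^i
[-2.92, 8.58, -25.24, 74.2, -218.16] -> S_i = -2.92*(-2.94)^i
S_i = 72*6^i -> [72, 432, 2592, 15552, 93312]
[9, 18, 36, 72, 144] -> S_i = 9*2^i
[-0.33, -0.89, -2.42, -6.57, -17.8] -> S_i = -0.33*2.71^i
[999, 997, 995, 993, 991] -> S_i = 999 + -2*i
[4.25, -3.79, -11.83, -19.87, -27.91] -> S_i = 4.25 + -8.04*i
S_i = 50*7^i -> [50, 350, 2450, 17150, 120050]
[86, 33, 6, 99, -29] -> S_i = Random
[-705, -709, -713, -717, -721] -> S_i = -705 + -4*i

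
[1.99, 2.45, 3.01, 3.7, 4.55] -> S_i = 1.99*1.23^i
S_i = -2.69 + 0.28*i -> [-2.69, -2.41, -2.13, -1.85, -1.57]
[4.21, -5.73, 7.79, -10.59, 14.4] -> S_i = 4.21*(-1.36)^i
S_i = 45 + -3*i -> [45, 42, 39, 36, 33]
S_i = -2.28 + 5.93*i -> [-2.28, 3.65, 9.58, 15.51, 21.44]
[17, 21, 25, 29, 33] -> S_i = 17 + 4*i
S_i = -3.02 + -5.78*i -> [-3.02, -8.8, -14.58, -20.36, -26.14]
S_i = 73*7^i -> [73, 511, 3577, 25039, 175273]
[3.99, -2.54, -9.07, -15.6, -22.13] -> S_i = 3.99 + -6.53*i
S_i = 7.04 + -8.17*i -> [7.04, -1.13, -9.3, -17.47, -25.64]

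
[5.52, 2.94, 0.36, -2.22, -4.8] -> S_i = 5.52 + -2.58*i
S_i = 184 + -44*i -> [184, 140, 96, 52, 8]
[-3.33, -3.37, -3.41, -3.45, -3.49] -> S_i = -3.33 + -0.04*i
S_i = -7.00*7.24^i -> [-7.0, -50.68, -366.92, -2656.52, -19233.23]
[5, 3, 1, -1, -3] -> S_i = 5 + -2*i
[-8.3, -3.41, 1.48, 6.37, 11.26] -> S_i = -8.30 + 4.89*i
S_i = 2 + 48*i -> [2, 50, 98, 146, 194]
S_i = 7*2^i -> [7, 14, 28, 56, 112]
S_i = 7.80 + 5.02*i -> [7.8, 12.82, 17.84, 22.86, 27.88]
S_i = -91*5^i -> [-91, -455, -2275, -11375, -56875]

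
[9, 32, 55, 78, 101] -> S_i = 9 + 23*i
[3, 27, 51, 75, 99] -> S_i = 3 + 24*i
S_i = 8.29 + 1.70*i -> [8.29, 9.99, 11.69, 13.39, 15.09]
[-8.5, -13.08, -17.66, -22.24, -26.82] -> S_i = -8.50 + -4.58*i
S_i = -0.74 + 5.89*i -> [-0.74, 5.15, 11.04, 16.93, 22.82]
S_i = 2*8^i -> [2, 16, 128, 1024, 8192]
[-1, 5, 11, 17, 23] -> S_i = -1 + 6*i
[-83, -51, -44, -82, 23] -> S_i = Random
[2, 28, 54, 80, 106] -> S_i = 2 + 26*i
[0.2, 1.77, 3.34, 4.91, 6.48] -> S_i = 0.20 + 1.57*i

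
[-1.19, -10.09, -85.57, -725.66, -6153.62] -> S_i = -1.19*8.48^i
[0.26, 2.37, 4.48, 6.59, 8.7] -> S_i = 0.26 + 2.11*i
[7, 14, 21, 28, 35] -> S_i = 7 + 7*i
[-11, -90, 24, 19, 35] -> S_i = Random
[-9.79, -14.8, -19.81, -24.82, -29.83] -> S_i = -9.79 + -5.01*i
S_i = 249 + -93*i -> [249, 156, 63, -30, -123]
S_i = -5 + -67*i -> [-5, -72, -139, -206, -273]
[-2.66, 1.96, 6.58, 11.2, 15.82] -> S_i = -2.66 + 4.62*i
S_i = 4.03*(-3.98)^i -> [4.03, -16.04, 63.84, -254.07, 1011.2]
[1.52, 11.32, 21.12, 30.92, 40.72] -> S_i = 1.52 + 9.80*i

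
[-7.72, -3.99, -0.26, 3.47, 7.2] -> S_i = -7.72 + 3.73*i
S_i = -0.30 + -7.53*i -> [-0.3, -7.83, -15.36, -22.89, -30.42]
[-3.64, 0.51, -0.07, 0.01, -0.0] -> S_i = -3.64*(-0.14)^i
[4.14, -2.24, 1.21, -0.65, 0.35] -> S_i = 4.14*(-0.54)^i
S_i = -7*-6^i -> [-7, 42, -252, 1512, -9072]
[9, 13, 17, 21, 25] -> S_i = 9 + 4*i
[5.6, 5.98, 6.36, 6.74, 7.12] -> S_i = 5.60 + 0.38*i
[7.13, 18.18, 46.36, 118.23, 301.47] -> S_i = 7.13*2.55^i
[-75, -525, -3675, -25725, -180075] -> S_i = -75*7^i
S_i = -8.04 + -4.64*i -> [-8.04, -12.68, -17.32, -21.96, -26.6]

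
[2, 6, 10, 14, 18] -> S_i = 2 + 4*i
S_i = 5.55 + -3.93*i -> [5.55, 1.62, -2.31, -6.24, -10.17]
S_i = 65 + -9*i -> [65, 56, 47, 38, 29]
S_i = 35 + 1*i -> [35, 36, 37, 38, 39]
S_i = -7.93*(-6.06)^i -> [-7.93, 48.06, -291.22, 1764.78, -10694.58]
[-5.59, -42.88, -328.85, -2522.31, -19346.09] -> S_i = -5.59*7.67^i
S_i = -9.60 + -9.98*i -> [-9.6, -19.58, -29.56, -39.54, -49.52]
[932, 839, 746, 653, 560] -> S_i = 932 + -93*i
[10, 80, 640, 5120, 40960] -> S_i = 10*8^i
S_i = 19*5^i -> [19, 95, 475, 2375, 11875]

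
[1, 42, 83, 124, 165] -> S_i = 1 + 41*i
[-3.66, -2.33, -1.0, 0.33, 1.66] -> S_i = -3.66 + 1.33*i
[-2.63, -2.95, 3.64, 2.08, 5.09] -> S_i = Random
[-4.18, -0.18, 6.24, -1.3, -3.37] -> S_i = Random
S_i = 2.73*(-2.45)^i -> [2.73, -6.69, 16.39, -40.15, 98.36]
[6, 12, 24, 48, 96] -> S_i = 6*2^i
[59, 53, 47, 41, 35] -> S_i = 59 + -6*i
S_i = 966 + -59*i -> [966, 907, 848, 789, 730]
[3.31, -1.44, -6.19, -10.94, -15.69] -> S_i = 3.31 + -4.75*i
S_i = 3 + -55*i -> [3, -52, -107, -162, -217]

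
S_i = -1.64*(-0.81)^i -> [-1.64, 1.33, -1.08, 0.87, -0.71]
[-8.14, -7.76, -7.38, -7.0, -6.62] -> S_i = -8.14 + 0.38*i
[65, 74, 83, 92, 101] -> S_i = 65 + 9*i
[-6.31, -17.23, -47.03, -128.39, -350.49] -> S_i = -6.31*2.73^i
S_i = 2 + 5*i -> [2, 7, 12, 17, 22]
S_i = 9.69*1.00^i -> [9.69, 9.69, 9.69, 9.69, 9.69]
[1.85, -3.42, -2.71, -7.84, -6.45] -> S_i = Random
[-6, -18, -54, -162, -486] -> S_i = -6*3^i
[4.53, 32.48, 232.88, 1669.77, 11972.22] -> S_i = 4.53*7.17^i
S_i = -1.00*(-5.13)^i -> [-1.0, 5.13, -26.32, 135.01, -692.58]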